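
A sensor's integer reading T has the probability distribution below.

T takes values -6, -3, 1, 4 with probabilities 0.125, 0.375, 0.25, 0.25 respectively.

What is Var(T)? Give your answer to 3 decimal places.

11.734

E[T] = (-6)(0.125) + (-3)(0.375) + (1)(0.25) + (4)(0.25) = -0.625
E[T²] = (-6)²(0.125) + (-3)²(0.375) + (1)²(0.25) + (4)²(0.25) = 12.125
Var(T) = E[T²] − (E[T])² = 12.125 − (-0.625)² = 11.734375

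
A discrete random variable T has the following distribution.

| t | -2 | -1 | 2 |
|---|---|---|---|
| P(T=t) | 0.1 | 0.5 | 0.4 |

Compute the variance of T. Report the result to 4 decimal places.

2.4900

E[T] = (-2)(0.1) + (-1)(0.5) + (2)(0.4) = 0.1
E[T²] = (-2)²(0.1) + (-1)²(0.5) + (2)²(0.4) = 2.5
var(T) = E[T²] − (E[T])² = 2.5 − (0.1)² = 2.49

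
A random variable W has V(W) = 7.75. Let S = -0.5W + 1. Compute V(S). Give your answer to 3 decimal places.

V(-0.5W + 1) = (-0.5)²·V(W) = 0.25·7.75 = 1.9375

1.938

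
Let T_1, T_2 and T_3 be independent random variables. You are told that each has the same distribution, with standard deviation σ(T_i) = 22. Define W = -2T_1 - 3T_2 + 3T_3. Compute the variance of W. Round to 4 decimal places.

Var(T_i) = (22)² = 484
By independence, Var(W) = (-2)²Var(T_1) + (-3)²Var(T_2) + (3)²Var(T_3)
= (-2)²·484 + (-3)²·484 + (3)²·484 = 10648

10648.0000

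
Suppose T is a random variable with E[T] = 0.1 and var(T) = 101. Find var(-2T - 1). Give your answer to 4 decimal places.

var(-2T - 1) = (-2)²·var(T) = 4·101 = 404

404.0000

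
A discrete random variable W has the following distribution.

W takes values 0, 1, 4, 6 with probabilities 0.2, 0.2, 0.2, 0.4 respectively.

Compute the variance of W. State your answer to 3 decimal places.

6.240

E[W] = (0)(0.2) + (1)(0.2) + (4)(0.2) + (6)(0.4) = 3.4
E[W²] = (0)²(0.2) + (1)²(0.2) + (4)²(0.2) + (6)²(0.4) = 17.8
Var(W) = E[W²] − (E[W])² = 17.8 − (3.4)² = 6.24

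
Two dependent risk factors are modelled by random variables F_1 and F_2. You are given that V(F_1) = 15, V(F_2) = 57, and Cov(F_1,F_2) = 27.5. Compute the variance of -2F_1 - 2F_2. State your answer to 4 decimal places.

508.0000

V(-2F_1 - 2F_2) = (-2)²·V(F_1) + (-2)²·V(F_2) + 2·(-2)·(-2)·Cov(F_1,F_2)
= 4·15 + 4·57 + 8·27.5 = 508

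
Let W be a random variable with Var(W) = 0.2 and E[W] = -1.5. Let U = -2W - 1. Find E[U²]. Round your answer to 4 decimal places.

E[-2W - 1] = -2·-1.5 − 1 = 2
Var(-2W - 1) = (-2)²·0.2 = 0.8
E[U²] = Var(U) + (E[U])² = 0.8 + (2)² = 4.8

4.8000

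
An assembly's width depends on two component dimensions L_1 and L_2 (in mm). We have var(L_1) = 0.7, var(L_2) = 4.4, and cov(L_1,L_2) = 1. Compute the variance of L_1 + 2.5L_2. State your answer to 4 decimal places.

var(L_1 + 2.5L_2) = (1)²·var(L_1) + (2.5)²·var(L_2) + 2·(1)·(2.5)·cov(L_1,L_2)
= 1·0.7 + 6.25·4.4 + 5·1 = 33.2

33.2000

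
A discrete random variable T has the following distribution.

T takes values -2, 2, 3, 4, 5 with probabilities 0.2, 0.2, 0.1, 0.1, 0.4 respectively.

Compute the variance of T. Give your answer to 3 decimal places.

6.810

E[T] = (-2)(0.2) + (2)(0.2) + (3)(0.1) + (4)(0.1) + (5)(0.4) = 2.7
E[T²] = (-2)²(0.2) + (2)²(0.2) + (3)²(0.1) + (4)²(0.1) + (5)²(0.4) = 14.1
V(T) = E[T²] − (E[T])² = 14.1 − (2.7)² = 6.81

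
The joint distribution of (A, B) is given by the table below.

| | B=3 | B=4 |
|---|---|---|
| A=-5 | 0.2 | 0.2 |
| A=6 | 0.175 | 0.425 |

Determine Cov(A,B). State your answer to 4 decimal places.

0.5500

E[A] = 1.6,  E[B] = 3.625
E[AB] = 6.35
Cov(A,B) = E[AB] − E[A]E[B] = 6.35 − (1.6)(3.625) = 0.55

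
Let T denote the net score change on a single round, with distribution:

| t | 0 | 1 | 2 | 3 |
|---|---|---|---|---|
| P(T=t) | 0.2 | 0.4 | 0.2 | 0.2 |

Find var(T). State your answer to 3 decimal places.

E[T] = (0)(0.2) + (1)(0.4) + (2)(0.2) + (3)(0.2) = 1.4
E[T²] = (0)²(0.2) + (1)²(0.4) + (2)²(0.2) + (3)²(0.2) = 3
var(T) = E[T²] − (E[T])² = 3 − (1.4)² = 1.04

1.040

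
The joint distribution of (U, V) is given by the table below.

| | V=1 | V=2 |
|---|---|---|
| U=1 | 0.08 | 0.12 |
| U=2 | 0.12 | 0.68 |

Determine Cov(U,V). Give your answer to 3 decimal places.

0.040

E[U] = 1.8,  E[V] = 1.8
E[UV] = 3.28
Cov(U,V) = E[UV] − E[U]E[V] = 3.28 − (1.8)(1.8) = 0.04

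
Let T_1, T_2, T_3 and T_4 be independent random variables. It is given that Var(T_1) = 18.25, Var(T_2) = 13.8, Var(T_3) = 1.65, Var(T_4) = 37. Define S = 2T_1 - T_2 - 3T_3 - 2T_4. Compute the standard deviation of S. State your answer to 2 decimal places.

15.80

By independence, Var(S) = (2)²Var(T_1) + (-1)²Var(T_2) + (-3)²Var(T_3) + (-2)²Var(T_4)
= (2)²·18.25 + (-1)²·13.8 + (-3)²·1.65 + (-2)²·37 = 249.65
σ(S) = √249.65 ≈ 15.80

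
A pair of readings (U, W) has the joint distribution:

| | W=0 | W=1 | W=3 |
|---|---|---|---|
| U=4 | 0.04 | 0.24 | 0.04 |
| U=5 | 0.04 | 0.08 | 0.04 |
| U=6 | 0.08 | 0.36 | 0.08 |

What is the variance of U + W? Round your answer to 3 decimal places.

E[U] = 5.2,  E[W] = 1.16,  E[UW] = 6.04
Var(U) = 27.84 − (5.2)² = 0.8;  Var(W) = 2.12 − (1.16)² = 0.7744
Cov(U,W) = 6.04 − (5.2)(1.16) = 0.008
Var(U + W) = (1)²·0.8 + (1)²·0.7744 + 2·(1)·(1)·0.008 = 1.5904

1.590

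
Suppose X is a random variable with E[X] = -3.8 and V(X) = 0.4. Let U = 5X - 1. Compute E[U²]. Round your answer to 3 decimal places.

E[5X - 1] = 5·-3.8 − 1 = -20
V(5X - 1) = (5)²·0.4 = 10
E[U²] = V(U) + (E[U])² = 10 + (-20)² = 410

410.000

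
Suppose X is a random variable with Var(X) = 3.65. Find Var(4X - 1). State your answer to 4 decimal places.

Var(4X - 1) = (4)²·Var(X) = 16·3.65 = 58.4

58.4000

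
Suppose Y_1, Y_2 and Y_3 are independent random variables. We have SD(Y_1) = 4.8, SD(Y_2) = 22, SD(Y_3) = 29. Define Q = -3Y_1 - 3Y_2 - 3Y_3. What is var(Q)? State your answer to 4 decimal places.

var(Y_1) = 23.04, var(Y_2) = 484, var(Y_3) = 841
By independence, var(Q) = (-3)²var(Y_1) + (-3)²var(Y_2) + (-3)²var(Y_3)
= (-3)²·23.04 + (-3)²·484 + (-3)²·841 = 12132.36

12132.3600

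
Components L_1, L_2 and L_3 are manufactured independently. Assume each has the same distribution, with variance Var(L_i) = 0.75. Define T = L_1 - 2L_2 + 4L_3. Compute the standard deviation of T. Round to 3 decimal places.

By independence, Var(T) = (1)²Var(L_1) + (-2)²Var(L_2) + (4)²Var(L_3)
= (1)²·0.75 + (-2)²·0.75 + (4)²·0.75 = 15.75
σ(T) = √15.75 ≈ 3.969

3.969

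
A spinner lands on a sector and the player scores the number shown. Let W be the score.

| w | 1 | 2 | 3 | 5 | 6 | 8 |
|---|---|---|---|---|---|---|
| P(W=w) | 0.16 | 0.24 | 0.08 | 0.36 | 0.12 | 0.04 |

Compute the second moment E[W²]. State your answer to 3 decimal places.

E[W²] = (1)²(0.16) + (2)²(0.24) + (3)²(0.08) + (5)²(0.36) + (6)²(0.12) + (8)²(0.04) = 17.72

17.720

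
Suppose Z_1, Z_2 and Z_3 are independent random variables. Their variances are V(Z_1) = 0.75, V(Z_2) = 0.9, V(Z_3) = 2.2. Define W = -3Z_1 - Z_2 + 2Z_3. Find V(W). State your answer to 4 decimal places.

By independence, V(W) = (-3)²V(Z_1) + (-1)²V(Z_2) + (2)²V(Z_3)
= (-3)²·0.75 + (-1)²·0.9 + (2)²·2.2 = 16.45

16.4500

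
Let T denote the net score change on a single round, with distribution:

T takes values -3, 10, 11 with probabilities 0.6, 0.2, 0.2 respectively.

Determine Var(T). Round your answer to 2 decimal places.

43.84

E[T] = (-3)(0.6) + (10)(0.2) + (11)(0.2) = 2.4
E[T²] = (-3)²(0.6) + (10)²(0.2) + (11)²(0.2) = 49.6
Var(T) = E[T²] − (E[T])² = 49.6 − (2.4)² = 43.84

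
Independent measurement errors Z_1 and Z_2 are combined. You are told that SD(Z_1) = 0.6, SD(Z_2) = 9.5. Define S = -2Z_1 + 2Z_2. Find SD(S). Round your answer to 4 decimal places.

19.0379

Var(Z_1) = 0.36, Var(Z_2) = 90.25
By independence, Var(S) = (-2)²Var(Z_1) + (2)²Var(Z_2)
= (-2)²·0.36 + (2)²·90.25 = 362.44
SD(S) = √362.44 ≈ 19.0379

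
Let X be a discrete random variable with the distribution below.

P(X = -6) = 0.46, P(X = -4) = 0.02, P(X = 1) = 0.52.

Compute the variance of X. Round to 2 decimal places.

12.02

E[X] = (-6)(0.46) + (-4)(0.02) + (1)(0.52) = -2.32
E[X²] = (-6)²(0.46) + (-4)²(0.02) + (1)²(0.52) = 17.4
Var(X) = E[X²] − (E[X])² = 17.4 − (-2.32)² = 12.0176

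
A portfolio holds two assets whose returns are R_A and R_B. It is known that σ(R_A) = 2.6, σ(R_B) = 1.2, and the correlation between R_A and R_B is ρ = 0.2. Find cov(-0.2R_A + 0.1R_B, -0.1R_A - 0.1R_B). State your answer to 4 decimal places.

Var(R_A) = (2.6)² = 6.76;  Var(R_B) = (1.2)² = 1.44
cov(R_A,R_B) = ρ·σ(R_A)·σ(R_B) = 0.2·2.6·1.2 = 0.624
cov(-0.2R_A + 0.1R_B, -0.1R_A - 0.1R_B) = (-0.2)(-0.1)Var(R_A) + (0.1)(-0.1)Var(R_B) + [(-0.2)(-0.1) + (0.1)(-0.1)]cov(R_A,R_B)
= 0.02·6.76 + -0.01·1.44 + 0.01·0.624 = 0.12704

0.1270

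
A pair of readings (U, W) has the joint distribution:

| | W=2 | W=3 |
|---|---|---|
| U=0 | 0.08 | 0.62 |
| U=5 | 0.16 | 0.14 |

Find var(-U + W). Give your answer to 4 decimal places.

6.3124

E[U] = 1.5,  E[W] = 2.76,  E[UW] = 3.7
var(U) = 7.5 − (1.5)² = 5.25;  var(W) = 7.8 − (2.76)² = 0.1824
Cov(U,W) = 3.7 − (1.5)(2.76) = -0.44
var(-U + W) = (-1)²·5.25 + (1)²·0.1824 + 2·(-1)·(1)·-0.44 = 6.3124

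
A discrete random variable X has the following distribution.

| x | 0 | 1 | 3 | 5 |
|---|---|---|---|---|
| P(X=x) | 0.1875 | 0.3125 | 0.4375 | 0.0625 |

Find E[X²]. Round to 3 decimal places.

E[X²] = (0)²(0.1875) + (1)²(0.3125) + (3)²(0.4375) + (5)²(0.0625) = 5.8125

5.813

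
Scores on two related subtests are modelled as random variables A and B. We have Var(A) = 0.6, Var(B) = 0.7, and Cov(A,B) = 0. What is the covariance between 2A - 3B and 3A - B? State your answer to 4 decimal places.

Cov(2A - 3B, 3A - B) = (2)(3)Var(A) + (-3)(-1)Var(B) + [(2)(-1) + (-3)(3)]Cov(A,B)
= 6·0.6 + 3·0.7 + -11·0 = 5.7

5.7000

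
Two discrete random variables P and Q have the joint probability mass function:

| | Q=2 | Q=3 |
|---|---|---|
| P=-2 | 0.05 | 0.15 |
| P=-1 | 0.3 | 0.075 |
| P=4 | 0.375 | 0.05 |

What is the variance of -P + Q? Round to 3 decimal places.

E[P] = 0.925,  E[Q] = 2.275,  E[PQ] = 1.675
V(P) = 7.975 − (0.925)² = 7.119375;  V(Q) = 5.375 − (2.275)² = 0.199375
Cov(P,Q) = 1.675 − (0.925)(2.275) = -0.429375
V(-P + Q) = (-1)²·7.119375 + (1)²·0.199375 + 2·(-1)·(1)·-0.429375 = 8.1775

8.178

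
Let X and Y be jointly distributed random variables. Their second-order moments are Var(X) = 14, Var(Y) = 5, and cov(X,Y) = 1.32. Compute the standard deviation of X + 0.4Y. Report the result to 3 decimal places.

3.982

Var(X + 0.4Y) = (1)²·Var(X) + (0.4)²·Var(Y) + 2·(1)·(0.4)·cov(X,Y)
= 1·14 + 0.16·5 + 0.8·1.32 = 15.856
SD(X + 0.4Y) = √15.856 ≈ 3.982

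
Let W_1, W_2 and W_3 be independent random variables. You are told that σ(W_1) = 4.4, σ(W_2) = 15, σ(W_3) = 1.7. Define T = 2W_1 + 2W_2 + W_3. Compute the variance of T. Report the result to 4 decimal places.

Var(W_1) = 19.36, Var(W_2) = 225, Var(W_3) = 2.89
By independence, Var(T) = (2)²Var(W_1) + (2)²Var(W_2) + (1)²Var(W_3)
= (2)²·19.36 + (2)²·225 + (1)²·2.89 = 980.33

980.3300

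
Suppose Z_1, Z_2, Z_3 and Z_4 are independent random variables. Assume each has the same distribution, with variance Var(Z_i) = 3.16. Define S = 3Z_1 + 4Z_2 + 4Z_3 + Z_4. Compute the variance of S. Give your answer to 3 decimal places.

132.720

By independence, Var(S) = (3)²Var(Z_1) + (4)²Var(Z_2) + (4)²Var(Z_3) + (1)²Var(Z_4)
= (3)²·3.16 + (4)²·3.16 + (4)²·3.16 + (1)²·3.16 = 132.72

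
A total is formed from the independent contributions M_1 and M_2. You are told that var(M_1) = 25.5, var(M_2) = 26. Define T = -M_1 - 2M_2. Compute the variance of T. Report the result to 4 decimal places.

By independence, var(T) = (-1)²var(M_1) + (-2)²var(M_2)
= (-1)²·25.5 + (-2)²·26 = 129.5

129.5000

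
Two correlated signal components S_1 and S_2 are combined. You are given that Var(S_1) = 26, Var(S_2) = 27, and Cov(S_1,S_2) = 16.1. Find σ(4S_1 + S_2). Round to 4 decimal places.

23.9123

Var(4S_1 + S_2) = (4)²·Var(S_1) + (1)²·Var(S_2) + 2·(4)·(1)·Cov(S_1,S_2)
= 16·26 + 1·27 + 8·16.1 = 571.8
σ(4S_1 + S_2) = √571.8 ≈ 23.9123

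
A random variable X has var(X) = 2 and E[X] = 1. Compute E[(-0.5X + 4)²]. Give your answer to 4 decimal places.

E[-0.5X + 4] = -0.5·1 + 4 = 3.5
var(-0.5X + 4) = (-0.5)²·2 = 0.5
E[(-0.5X + 4)²] = var((-0.5X + 4)) + (E[(-0.5X + 4)])² = 0.5 + (3.5)² = 12.75

12.7500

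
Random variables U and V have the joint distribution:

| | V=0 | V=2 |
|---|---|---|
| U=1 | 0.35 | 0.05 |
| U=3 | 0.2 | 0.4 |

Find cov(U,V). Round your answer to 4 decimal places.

0.5200

E[U] = 2.2,  E[V] = 0.9
E[UV] = 2.5
cov(U,V) = E[UV] − E[U]E[V] = 2.5 − (2.2)(0.9) = 0.52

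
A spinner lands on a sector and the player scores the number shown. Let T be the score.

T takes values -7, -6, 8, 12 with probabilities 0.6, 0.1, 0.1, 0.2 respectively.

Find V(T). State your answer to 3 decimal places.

E[T] = (-7)(0.6) + (-6)(0.1) + (8)(0.1) + (12)(0.2) = -1.6
E[T²] = (-7)²(0.6) + (-6)²(0.1) + (8)²(0.1) + (12)²(0.2) = 68.2
V(T) = E[T²] − (E[T])² = 68.2 − (-1.6)² = 65.64

65.640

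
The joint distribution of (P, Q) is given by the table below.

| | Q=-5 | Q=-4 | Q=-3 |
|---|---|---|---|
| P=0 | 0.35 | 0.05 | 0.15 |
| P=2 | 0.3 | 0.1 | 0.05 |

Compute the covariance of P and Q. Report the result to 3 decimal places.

-0.095

E[P] = 0.9,  E[Q] = -4.45
E[PQ] = -4.1
Cov(P,Q) = E[PQ] − E[P]E[Q] = -4.1 − (0.9)(-4.45) = -0.095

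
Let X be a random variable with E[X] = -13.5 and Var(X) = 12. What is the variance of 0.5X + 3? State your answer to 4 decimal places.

Var(0.5X + 3) = (0.5)²·Var(X) = 0.25·12 = 3

3.0000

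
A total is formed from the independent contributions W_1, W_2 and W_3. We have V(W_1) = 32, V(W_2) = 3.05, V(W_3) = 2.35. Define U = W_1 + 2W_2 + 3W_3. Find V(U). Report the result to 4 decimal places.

65.3500

By independence, V(U) = (1)²V(W_1) + (2)²V(W_2) + (3)²V(W_3)
= (1)²·32 + (2)²·3.05 + (3)²·2.35 = 65.35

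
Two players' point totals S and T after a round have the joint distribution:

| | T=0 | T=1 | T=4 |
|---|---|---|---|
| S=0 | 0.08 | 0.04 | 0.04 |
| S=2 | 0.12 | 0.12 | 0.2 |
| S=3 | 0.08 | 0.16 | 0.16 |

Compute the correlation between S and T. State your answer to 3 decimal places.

E[S] = 2.08,  E[T] = 1.92
E[ST] = 4.24
Cov(S,T) = E[ST] − E[S]E[T] = 4.24 − (2.08)(1.92) = 0.2464
var(S) = 1.0336,  var(T) = 3.0336
ρ = 0.2464 / √(1.0336·3.0336) ≈ 0.139

0.139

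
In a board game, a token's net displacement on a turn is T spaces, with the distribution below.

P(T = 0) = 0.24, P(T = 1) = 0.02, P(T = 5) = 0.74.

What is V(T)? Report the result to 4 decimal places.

4.6816

E[T] = (0)(0.24) + (1)(0.02) + (5)(0.74) = 3.72
E[T²] = (0)²(0.24) + (1)²(0.02) + (5)²(0.74) = 18.52
V(T) = E[T²] − (E[T])² = 18.52 − (3.72)² = 4.6816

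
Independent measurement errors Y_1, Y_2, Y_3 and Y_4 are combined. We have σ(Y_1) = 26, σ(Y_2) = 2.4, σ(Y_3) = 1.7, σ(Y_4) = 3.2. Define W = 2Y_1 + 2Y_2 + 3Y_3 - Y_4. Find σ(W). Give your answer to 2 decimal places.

52.57

var(Y_1) = 676, var(Y_2) = 5.76, var(Y_3) = 2.89, var(Y_4) = 10.24
By independence, var(W) = (2)²var(Y_1) + (2)²var(Y_2) + (3)²var(Y_3) + (-1)²var(Y_4)
= (2)²·676 + (2)²·5.76 + (3)²·2.89 + (-1)²·10.24 = 2763.29
σ(W) = √2763.29 ≈ 52.57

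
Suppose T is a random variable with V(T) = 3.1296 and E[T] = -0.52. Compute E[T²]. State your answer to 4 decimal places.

E[T²] = V(T) + (E[T])² = 3.1296 + (-0.52)² = 3.4

3.4000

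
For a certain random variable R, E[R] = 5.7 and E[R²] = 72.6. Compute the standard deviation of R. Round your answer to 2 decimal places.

6.33

Var(R) = 72.6 − (5.7)² = 40.11
SD(R) = √40.11 ≈ 6.33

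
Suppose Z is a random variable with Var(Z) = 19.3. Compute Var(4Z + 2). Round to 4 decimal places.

308.8000

Var(4Z + 2) = (4)²·Var(Z) = 16·19.3 = 308.8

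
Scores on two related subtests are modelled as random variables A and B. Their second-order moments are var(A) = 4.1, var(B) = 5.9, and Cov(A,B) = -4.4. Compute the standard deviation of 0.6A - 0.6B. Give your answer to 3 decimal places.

var(0.6A - 0.6B) = (0.6)²·var(A) + (-0.6)²·var(B) + 2·(0.6)·(-0.6)·Cov(A,B)
= 0.36·4.1 + 0.36·5.9 + -0.72·-4.4 = 6.768
σ(0.6A - 0.6B) = √6.768 ≈ 2.602

2.602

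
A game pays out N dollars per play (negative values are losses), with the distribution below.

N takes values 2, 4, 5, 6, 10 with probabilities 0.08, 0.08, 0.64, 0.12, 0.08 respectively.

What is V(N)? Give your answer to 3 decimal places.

2.880

E[N] = (2)(0.08) + (4)(0.08) + (5)(0.64) + (6)(0.12) + (10)(0.08) = 5.2
E[N²] = (2)²(0.08) + (4)²(0.08) + (5)²(0.64) + (6)²(0.12) + (10)²(0.08) = 29.92
V(N) = E[N²] − (E[N])² = 29.92 − (5.2)² = 2.88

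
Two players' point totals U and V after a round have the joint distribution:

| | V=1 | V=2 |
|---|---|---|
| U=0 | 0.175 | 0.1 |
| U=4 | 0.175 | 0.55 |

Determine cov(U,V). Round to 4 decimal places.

0.3150

E[U] = 2.9,  E[V] = 1.65
E[UV] = 5.1
cov(U,V) = E[UV] − E[U]E[V] = 5.1 − (2.9)(1.65) = 0.315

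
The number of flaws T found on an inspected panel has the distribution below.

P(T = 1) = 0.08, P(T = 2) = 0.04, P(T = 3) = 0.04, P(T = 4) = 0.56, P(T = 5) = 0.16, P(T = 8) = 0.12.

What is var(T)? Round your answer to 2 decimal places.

E[T] = (1)(0.08) + (2)(0.04) + (3)(0.04) + (4)(0.56) + (5)(0.16) + (8)(0.12) = 4.28
E[T²] = (1)²(0.08) + (2)²(0.04) + (3)²(0.04) + (4)²(0.56) + (5)²(0.16) + (8)²(0.12) = 21.24
var(T) = E[T²] − (E[T])² = 21.24 − (4.28)² = 2.9216

2.92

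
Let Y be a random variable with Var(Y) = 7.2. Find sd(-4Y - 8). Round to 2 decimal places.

10.73

Var(-4Y - 8) = (-4)²·7.2 = 115.2
sd(-4Y - 8) = √115.2 ≈ 10.73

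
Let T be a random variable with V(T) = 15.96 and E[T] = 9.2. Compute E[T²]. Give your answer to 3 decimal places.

E[T²] = V(T) + (E[T])² = 15.96 + (9.2)² = 100.6

100.600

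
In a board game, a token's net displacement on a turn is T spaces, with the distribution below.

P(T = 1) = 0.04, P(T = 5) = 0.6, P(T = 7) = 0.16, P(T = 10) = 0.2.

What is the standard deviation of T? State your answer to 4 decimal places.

E[T] = (1)(0.04) + (5)(0.6) + (7)(0.16) + (10)(0.2) = 6.16
E[T²] = (1)²(0.04) + (5)²(0.6) + (7)²(0.16) + (10)²(0.2) = 42.88
Var(T) = E[T²] − (E[T])² = 42.88 − (6.16)² = 4.9344
SD(T) = √4.9344 ≈ 2.2214

2.2214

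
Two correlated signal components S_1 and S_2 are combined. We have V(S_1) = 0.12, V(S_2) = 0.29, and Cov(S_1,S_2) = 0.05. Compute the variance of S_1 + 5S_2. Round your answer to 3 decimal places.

7.870

V(S_1 + 5S_2) = (1)²·V(S_1) + (5)²·V(S_2) + 2·(1)·(5)·Cov(S_1,S_2)
= 1·0.12 + 25·0.29 + 10·0.05 = 7.87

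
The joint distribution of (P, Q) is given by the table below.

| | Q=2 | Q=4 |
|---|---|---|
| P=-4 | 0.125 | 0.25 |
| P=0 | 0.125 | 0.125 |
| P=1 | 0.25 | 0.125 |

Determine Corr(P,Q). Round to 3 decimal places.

E[P] = -1.125,  E[Q] = 3
E[PQ] = -4
Cov(P,Q) = E[PQ] − E[P]E[Q] = -4 − (-1.125)(3) = -0.625
var(P) = 5.109375,  var(Q) = 1
ρ = -0.625 / √(5.109375·1) ≈ -0.277

-0.277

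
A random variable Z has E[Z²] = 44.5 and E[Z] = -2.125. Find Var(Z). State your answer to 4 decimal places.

39.9844

Var(Z) = 44.5 − (-2.125)² = 39.984375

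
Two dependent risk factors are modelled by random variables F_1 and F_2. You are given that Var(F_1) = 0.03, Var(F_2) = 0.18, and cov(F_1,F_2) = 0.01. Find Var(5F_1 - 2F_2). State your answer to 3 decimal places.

1.270

Var(5F_1 - 2F_2) = (5)²·Var(F_1) + (-2)²·Var(F_2) + 2·(5)·(-2)·cov(F_1,F_2)
= 25·0.03 + 4·0.18 + -20·0.01 = 1.27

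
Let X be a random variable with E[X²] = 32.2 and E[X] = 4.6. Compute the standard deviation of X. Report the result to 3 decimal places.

3.323

Var(X) = 32.2 − (4.6)² = 11.04
SD(X) = √11.04 ≈ 3.323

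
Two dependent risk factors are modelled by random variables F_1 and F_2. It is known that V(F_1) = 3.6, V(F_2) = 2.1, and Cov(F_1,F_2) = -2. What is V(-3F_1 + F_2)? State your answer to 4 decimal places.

V(-3F_1 + F_2) = (-3)²·V(F_1) + (1)²·V(F_2) + 2·(-3)·(1)·Cov(F_1,F_2)
= 9·3.6 + 1·2.1 + -6·-2 = 46.5

46.5000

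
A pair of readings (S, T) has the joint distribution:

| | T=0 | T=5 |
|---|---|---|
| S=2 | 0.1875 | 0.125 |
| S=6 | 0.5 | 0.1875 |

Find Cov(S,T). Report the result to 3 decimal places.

-0.547

E[S] = 4.75,  E[T] = 1.5625
E[ST] = 6.875
Cov(S,T) = E[ST] − E[S]E[T] = 6.875 − (4.75)(1.5625) = -0.546875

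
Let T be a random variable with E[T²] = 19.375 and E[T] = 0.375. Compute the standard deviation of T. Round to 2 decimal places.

4.39

Var(T) = 19.375 − (0.375)² = 19.234375
sd(T) = √19.234375 ≈ 4.39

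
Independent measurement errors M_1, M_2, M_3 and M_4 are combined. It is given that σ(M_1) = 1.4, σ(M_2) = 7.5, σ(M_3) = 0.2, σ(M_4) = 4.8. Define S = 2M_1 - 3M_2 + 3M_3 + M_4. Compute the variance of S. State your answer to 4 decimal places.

537.4900

var(M_1) = 1.96, var(M_2) = 56.25, var(M_3) = 0.04, var(M_4) = 23.04
By independence, var(S) = (2)²var(M_1) + (-3)²var(M_2) + (3)²var(M_3) + (1)²var(M_4)
= (2)²·1.96 + (-3)²·56.25 + (3)²·0.04 + (1)²·23.04 = 537.49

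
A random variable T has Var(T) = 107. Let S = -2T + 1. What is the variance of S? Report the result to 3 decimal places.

428.000

Var(-2T + 1) = (-2)²·Var(T) = 4·107 = 428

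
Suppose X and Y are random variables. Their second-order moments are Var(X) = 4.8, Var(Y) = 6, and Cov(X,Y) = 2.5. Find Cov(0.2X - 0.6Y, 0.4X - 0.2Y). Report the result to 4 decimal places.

Cov(0.2X - 0.6Y, 0.4X - 0.2Y) = (0.2)(0.4)Var(X) + (-0.6)(-0.2)Var(Y) + [(0.2)(-0.2) + (-0.6)(0.4)]Cov(X,Y)
= 0.08·4.8 + 0.12·6 + -0.28·2.5 = 0.404

0.4040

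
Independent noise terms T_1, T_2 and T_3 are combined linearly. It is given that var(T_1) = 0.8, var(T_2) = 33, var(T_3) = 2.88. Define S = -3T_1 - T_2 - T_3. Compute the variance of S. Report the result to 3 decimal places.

By independence, var(S) = (-3)²var(T_1) + (-1)²var(T_2) + (-1)²var(T_3)
= (-3)²·0.8 + (-1)²·33 + (-1)²·2.88 = 43.08

43.080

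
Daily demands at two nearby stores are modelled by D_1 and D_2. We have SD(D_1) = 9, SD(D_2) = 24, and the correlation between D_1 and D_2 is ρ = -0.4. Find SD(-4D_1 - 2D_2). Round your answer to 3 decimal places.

V(D_1) = (9)² = 81;  V(D_2) = (24)² = 576
cov(D_1,D_2) = ρ·SD(D_1)·SD(D_2) = -0.4·9·24 = -86.4
V(-4D_1 - 2D_2) = (-4)²·V(D_1) + (-2)²·V(D_2) + 2·(-4)·(-2)·cov(D_1,D_2)
= 16·81 + 4·576 + 16·-86.4 = 2217.6
SD(-4D_1 - 2D_2) = √2217.6 ≈ 47.091

47.091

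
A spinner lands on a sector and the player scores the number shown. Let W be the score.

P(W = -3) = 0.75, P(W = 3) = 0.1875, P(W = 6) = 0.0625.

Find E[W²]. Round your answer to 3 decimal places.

10.688

E[W²] = (-3)²(0.75) + (3)²(0.1875) + (6)²(0.0625) = 10.6875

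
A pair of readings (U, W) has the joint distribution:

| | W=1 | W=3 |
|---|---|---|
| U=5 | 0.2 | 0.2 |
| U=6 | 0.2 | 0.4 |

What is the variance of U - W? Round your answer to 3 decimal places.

1.040

E[U] = 5.6,  E[W] = 2.2,  E[UW] = 12.4
Var(U) = 31.6 − (5.6)² = 0.24;  Var(W) = 5.8 − (2.2)² = 0.96
cov(U,W) = 12.4 − (5.6)(2.2) = 0.08
Var(U - W) = (1)²·0.24 + (-1)²·0.96 + 2·(1)·(-1)·0.08 = 1.04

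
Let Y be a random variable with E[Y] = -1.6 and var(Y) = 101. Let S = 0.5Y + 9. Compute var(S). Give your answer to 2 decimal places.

var(0.5Y + 9) = (0.5)²·var(Y) = 0.25·101 = 25.25

25.25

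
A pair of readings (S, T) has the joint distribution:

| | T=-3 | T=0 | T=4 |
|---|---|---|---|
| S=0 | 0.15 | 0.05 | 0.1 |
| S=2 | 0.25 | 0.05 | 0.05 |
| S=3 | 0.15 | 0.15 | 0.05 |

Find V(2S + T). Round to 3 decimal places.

E[S] = 1.75,  E[T] = -0.85,  E[ST] = -1.85
V(S) = 4.55 − (1.75)² = 1.4875;  V(T) = 8.15 − (-0.85)² = 7.4275
Cov(S,T) = -1.85 − (1.75)(-0.85) = -0.3625
V(2S + T) = (2)²·1.4875 + (1)²·7.4275 + 2·(2)·(1)·-0.3625 = 11.9275

11.928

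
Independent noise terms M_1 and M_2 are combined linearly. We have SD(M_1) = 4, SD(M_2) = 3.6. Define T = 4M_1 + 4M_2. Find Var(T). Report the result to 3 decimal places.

463.360

Var(M_1) = 16, Var(M_2) = 12.96
By independence, Var(T) = (4)²Var(M_1) + (4)²Var(M_2)
= (4)²·16 + (4)²·12.96 = 463.36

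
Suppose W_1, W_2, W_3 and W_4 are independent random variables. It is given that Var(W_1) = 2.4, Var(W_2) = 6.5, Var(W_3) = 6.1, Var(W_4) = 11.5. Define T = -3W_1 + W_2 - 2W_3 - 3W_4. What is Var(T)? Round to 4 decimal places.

By independence, Var(T) = (-3)²Var(W_1) + (1)²Var(W_2) + (-2)²Var(W_3) + (-3)²Var(W_4)
= (-3)²·2.4 + (1)²·6.5 + (-2)²·6.1 + (-3)²·11.5 = 156

156.0000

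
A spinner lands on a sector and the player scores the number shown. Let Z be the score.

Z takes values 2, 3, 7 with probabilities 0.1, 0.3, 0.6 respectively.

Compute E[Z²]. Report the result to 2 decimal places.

E[Z²] = (2)²(0.1) + (3)²(0.3) + (7)²(0.6) = 32.5

32.50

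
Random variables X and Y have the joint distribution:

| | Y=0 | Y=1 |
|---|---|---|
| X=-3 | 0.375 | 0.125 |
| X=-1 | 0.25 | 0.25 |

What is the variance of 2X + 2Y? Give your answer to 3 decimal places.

E[X] = -2,  E[Y] = 0.375,  E[XY] = -0.625
var(X) = 5 − (-2)² = 1;  var(Y) = 0.375 − (0.375)² = 0.234375
Cov(X,Y) = -0.625 − (-2)(0.375) = 0.125
var(2X + 2Y) = (2)²·1 + (2)²·0.234375 + 2·(2)·(2)·0.125 = 5.9375

5.938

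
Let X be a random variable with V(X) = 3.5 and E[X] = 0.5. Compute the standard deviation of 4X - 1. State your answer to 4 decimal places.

V(4X - 1) = (4)²·3.5 = 56
SD(4X - 1) = √56 ≈ 7.4833

7.4833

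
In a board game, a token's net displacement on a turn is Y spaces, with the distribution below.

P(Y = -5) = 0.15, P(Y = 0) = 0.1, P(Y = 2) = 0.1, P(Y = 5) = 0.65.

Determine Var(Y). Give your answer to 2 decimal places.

E[Y] = (-5)(0.15) + (0)(0.1) + (2)(0.1) + (5)(0.65) = 2.7
E[Y²] = (-5)²(0.15) + (0)²(0.1) + (2)²(0.1) + (5)²(0.65) = 20.4
Var(Y) = E[Y²] − (E[Y])² = 20.4 − (2.7)² = 13.11

13.11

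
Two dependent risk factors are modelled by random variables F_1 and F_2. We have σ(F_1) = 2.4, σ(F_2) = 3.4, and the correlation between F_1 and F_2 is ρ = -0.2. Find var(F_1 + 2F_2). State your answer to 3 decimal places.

45.472

var(F_1) = (2.4)² = 5.76;  var(F_2) = (3.4)² = 11.56
Cov(F_1,F_2) = ρ·σ(F_1)·σ(F_2) = -0.2·2.4·3.4 = -1.632
var(F_1 + 2F_2) = (1)²·var(F_1) + (2)²·var(F_2) + 2·(1)·(2)·Cov(F_1,F_2)
= 1·5.76 + 4·11.56 + 4·-1.632 = 45.472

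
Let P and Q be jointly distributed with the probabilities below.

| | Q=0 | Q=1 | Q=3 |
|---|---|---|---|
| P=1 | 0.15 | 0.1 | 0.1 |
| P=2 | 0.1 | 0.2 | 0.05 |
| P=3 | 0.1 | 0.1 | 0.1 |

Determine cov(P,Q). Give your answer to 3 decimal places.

E[P] = 1.95,  E[Q] = 1.15
E[PQ] = 2.3
cov(P,Q) = E[PQ] − E[P]E[Q] = 2.3 − (1.95)(1.15) = 0.0575

0.058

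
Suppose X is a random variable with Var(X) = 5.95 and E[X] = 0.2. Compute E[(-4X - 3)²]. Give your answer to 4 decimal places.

109.6400

E[-4X - 3] = -4·0.2 − 3 = -3.8
Var(-4X - 3) = (-4)²·5.95 = 95.2
E[(-4X - 3)²] = Var((-4X - 3)) + (E[(-4X - 3)])² = 95.2 + (-3.8)² = 109.64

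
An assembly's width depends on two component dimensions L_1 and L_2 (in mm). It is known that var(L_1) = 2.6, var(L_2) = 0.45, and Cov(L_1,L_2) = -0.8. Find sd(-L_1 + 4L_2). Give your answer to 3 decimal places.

4.025

var(-L_1 + 4L_2) = (-1)²·var(L_1) + (4)²·var(L_2) + 2·(-1)·(4)·Cov(L_1,L_2)
= 1·2.6 + 16·0.45 + -8·-0.8 = 16.2
sd(-L_1 + 4L_2) = √16.2 ≈ 4.025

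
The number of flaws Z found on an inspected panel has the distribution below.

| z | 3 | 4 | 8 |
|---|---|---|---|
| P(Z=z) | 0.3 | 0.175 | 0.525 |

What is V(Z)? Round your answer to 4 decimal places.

E[Z] = (3)(0.3) + (4)(0.175) + (8)(0.525) = 5.8
E[Z²] = (3)²(0.3) + (4)²(0.175) + (8)²(0.525) = 39.1
V(Z) = E[Z²] − (E[Z])² = 39.1 − (5.8)² = 5.46

5.4600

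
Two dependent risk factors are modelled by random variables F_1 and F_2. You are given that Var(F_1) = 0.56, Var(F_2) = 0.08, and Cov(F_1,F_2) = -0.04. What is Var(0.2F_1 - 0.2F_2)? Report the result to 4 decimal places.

Var(0.2F_1 - 0.2F_2) = (0.2)²·Var(F_1) + (-0.2)²·Var(F_2) + 2·(0.2)·(-0.2)·Cov(F_1,F_2)
= 0.04·0.56 + 0.04·0.08 + -0.08·-0.04 = 0.0288

0.0288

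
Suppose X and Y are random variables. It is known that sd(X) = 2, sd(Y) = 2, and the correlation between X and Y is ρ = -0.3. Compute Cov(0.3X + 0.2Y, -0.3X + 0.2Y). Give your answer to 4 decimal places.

-0.2000

Var(X) = (2)² = 4;  Var(Y) = (2)² = 4
Cov(X,Y) = ρ·sd(X)·sd(Y) = -0.3·2·2 = -1.2
Cov(0.3X + 0.2Y, -0.3X + 0.2Y) = (0.3)(-0.3)Var(X) + (0.2)(0.2)Var(Y) + [(0.3)(0.2) + (0.2)(-0.3)]Cov(X,Y)
= -0.09·4 + 0.04·4 + 0·-1.2 = -0.2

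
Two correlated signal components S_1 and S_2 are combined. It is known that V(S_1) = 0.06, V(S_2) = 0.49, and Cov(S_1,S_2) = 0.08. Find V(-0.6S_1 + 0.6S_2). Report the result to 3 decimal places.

0.140

V(-0.6S_1 + 0.6S_2) = (-0.6)²·V(S_1) + (0.6)²·V(S_2) + 2·(-0.6)·(0.6)·Cov(S_1,S_2)
= 0.36·0.06 + 0.36·0.49 + -0.72·0.08 = 0.1404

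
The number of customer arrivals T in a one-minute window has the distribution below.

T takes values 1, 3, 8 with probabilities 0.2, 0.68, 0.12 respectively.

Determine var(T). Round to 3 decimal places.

E[T] = (1)(0.2) + (3)(0.68) + (8)(0.12) = 3.2
E[T²] = (1)²(0.2) + (3)²(0.68) + (8)²(0.12) = 14
var(T) = E[T²] − (E[T])² = 14 − (3.2)² = 3.76

3.760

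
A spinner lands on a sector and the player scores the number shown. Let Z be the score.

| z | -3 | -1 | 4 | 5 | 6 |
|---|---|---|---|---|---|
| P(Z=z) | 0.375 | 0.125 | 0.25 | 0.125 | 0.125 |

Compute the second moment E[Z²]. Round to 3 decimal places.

15.125

E[Z²] = (-3)²(0.375) + (-1)²(0.125) + (4)²(0.25) + (5)²(0.125) + (6)²(0.125) = 15.125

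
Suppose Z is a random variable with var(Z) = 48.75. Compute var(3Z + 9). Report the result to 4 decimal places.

var(3Z + 9) = (3)²·var(Z) = 9·48.75 = 438.75

438.7500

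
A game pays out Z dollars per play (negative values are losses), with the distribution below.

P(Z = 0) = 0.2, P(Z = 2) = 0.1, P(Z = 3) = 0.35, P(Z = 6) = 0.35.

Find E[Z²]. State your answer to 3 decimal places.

16.150

E[Z²] = (0)²(0.2) + (2)²(0.1) + (3)²(0.35) + (6)²(0.35) = 16.15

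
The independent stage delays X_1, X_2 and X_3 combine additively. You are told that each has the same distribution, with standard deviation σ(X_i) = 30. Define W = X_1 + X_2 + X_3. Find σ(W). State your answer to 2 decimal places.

Var(X_i) = (30)² = 900
By independence, Var(W) = (1)²Var(X_1) + (1)²Var(X_2) + (1)²Var(X_3)
= (1)²·900 + (1)²·900 + (1)²·900 = 2700
σ(W) = √2700 ≈ 51.96

51.96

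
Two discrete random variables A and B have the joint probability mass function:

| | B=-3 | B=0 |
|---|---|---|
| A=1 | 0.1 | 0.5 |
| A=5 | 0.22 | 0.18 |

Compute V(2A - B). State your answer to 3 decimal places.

E[A] = 2.6,  E[B] = -0.96,  E[AB] = -3.6
V(A) = 10.6 − (2.6)² = 3.84;  V(B) = 2.88 − (-0.96)² = 1.9584
Cov(A,B) = -3.6 − (2.6)(-0.96) = -1.104
V(2A - B) = (2)²·3.84 + (-1)²·1.9584 + 2·(2)·(-1)·-1.104 = 21.7344

21.734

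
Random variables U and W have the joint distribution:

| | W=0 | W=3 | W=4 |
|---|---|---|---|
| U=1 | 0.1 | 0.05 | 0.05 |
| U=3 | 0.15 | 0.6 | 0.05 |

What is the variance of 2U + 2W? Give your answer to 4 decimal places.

12.1900

E[U] = 2.6,  E[W] = 2.35,  E[UW] = 6.35
Var(U) = 7.4 − (2.6)² = 0.64;  Var(W) = 7.45 − (2.35)² = 1.9275
cov(U,W) = 6.35 − (2.6)(2.35) = 0.24
Var(2U + 2W) = (2)²·0.64 + (2)²·1.9275 + 2·(2)·(2)·0.24 = 12.19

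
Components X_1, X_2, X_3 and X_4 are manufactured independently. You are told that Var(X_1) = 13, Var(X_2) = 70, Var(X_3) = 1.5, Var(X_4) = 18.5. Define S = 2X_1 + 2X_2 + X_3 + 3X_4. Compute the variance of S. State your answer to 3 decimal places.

500.000

By independence, Var(S) = (2)²Var(X_1) + (2)²Var(X_2) + (1)²Var(X_3) + (3)²Var(X_4)
= (2)²·13 + (2)²·70 + (1)²·1.5 + (3)²·18.5 = 500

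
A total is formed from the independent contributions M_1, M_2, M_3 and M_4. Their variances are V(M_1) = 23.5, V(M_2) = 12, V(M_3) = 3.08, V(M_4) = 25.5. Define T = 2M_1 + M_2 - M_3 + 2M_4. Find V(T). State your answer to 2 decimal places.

211.08

By independence, V(T) = (2)²V(M_1) + (1)²V(M_2) + (-1)²V(M_3) + (2)²V(M_4)
= (2)²·23.5 + (1)²·12 + (-1)²·3.08 + (2)²·25.5 = 211.08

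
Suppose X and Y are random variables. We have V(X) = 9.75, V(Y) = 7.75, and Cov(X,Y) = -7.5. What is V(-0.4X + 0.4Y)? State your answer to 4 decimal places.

V(-0.4X + 0.4Y) = (-0.4)²·V(X) + (0.4)²·V(Y) + 2·(-0.4)·(0.4)·Cov(X,Y)
= 0.16·9.75 + 0.16·7.75 + -0.32·-7.5 = 5.2

5.2000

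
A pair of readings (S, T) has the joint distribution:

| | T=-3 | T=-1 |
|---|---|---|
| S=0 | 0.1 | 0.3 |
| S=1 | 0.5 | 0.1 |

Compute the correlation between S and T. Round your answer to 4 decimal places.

-0.5833

E[S] = 0.6,  E[T] = -2.2
E[ST] = -1.6
Cov(S,T) = E[ST] − E[S]E[T] = -1.6 − (0.6)(-2.2) = -0.28
Var(S) = 0.24,  Var(T) = 0.96
ρ = -0.28 / √(0.24·0.96) ≈ -0.5833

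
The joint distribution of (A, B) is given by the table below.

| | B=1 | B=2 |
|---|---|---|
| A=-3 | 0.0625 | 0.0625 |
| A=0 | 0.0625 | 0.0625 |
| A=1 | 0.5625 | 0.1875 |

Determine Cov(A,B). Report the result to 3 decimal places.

-0.117

E[A] = 0.375,  E[B] = 1.3125
E[AB] = 0.375
Cov(A,B) = E[AB] − E[A]E[B] = 0.375 − (0.375)(1.3125) = -0.1171875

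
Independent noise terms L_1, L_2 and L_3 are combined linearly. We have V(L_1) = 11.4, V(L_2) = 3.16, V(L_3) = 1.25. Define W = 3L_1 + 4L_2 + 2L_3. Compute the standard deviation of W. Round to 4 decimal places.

12.5762

By independence, V(W) = (3)²V(L_1) + (4)²V(L_2) + (2)²V(L_3)
= (3)²·11.4 + (4)²·3.16 + (2)²·1.25 = 158.16
sd(W) = √158.16 ≈ 12.5762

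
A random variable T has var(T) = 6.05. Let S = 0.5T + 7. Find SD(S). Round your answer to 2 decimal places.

1.23

var(0.5T + 7) = (0.5)²·6.05 = 1.5125
SD(S) = √1.5125 ≈ 1.23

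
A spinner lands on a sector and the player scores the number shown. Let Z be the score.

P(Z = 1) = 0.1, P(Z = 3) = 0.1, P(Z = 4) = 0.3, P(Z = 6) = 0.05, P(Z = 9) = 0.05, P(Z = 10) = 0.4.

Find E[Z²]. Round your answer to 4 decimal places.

51.6500

E[Z²] = (1)²(0.1) + (3)²(0.1) + (4)²(0.3) + (6)²(0.05) + (9)²(0.05) + (10)²(0.4) = 51.65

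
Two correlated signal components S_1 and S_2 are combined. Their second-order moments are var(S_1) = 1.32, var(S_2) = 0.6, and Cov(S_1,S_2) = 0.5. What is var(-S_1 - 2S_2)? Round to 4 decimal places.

var(-S_1 - 2S_2) = (-1)²·var(S_1) + (-2)²·var(S_2) + 2·(-1)·(-2)·Cov(S_1,S_2)
= 1·1.32 + 4·0.6 + 4·0.5 = 5.72

5.7200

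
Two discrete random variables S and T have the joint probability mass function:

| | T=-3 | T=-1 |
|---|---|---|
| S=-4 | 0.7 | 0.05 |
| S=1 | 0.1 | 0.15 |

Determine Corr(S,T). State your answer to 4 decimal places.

0.5774

E[S] = -2.75,  E[T] = -2.6
E[ST] = 8.15
cov(S,T) = E[ST] − E[S]E[T] = 8.15 − (-2.75)(-2.6) = 1
var(S) = 4.6875,  var(T) = 0.64
ρ = 1 / √(4.6875·0.64) ≈ 0.5774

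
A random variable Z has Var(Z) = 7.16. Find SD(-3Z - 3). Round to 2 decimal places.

Var(-3Z - 3) = (-3)²·7.16 = 64.44
SD(-3Z - 3) = √64.44 ≈ 8.03

8.03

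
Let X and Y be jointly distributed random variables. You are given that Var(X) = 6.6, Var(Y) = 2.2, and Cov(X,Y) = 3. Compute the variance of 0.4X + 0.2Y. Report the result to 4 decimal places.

1.6240

Var(0.4X + 0.2Y) = (0.4)²·Var(X) + (0.2)²·Var(Y) + 2·(0.4)·(0.2)·Cov(X,Y)
= 0.16·6.6 + 0.04·2.2 + 0.16·3 = 1.624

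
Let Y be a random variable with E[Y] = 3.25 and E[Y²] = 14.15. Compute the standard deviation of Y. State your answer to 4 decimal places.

1.8941

var(Y) = 14.15 − (3.25)² = 3.5875
sd(Y) = √3.5875 ≈ 1.8941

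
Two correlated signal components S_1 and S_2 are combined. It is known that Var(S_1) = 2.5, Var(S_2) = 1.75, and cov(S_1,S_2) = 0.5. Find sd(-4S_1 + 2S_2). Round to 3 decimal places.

Var(-4S_1 + 2S_2) = (-4)²·Var(S_1) + (2)²·Var(S_2) + 2·(-4)·(2)·cov(S_1,S_2)
= 16·2.5 + 4·1.75 + -16·0.5 = 39
sd(-4S_1 + 2S_2) = √39 ≈ 6.245

6.245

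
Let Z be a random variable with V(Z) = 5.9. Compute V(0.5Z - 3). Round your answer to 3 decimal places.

V(0.5Z - 3) = (0.5)²·V(Z) = 0.25·5.9 = 1.475

1.475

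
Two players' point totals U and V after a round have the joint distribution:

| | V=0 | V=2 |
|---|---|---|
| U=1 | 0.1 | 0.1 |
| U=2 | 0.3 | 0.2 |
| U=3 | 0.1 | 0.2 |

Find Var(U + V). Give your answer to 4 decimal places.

E[U] = 2.1,  E[V] = 1,  E[UV] = 2.2
Var(U) = 4.9 − (2.1)² = 0.49;  Var(V) = 2 − (1)² = 1
Cov(U,V) = 2.2 − (2.1)(1) = 0.1
Var(U + V) = (1)²·0.49 + (1)²·1 + 2·(1)·(1)·0.1 = 1.69

1.6900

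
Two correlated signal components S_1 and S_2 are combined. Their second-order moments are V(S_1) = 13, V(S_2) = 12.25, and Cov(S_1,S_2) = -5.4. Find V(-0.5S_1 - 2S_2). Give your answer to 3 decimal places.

V(-0.5S_1 - 2S_2) = (-0.5)²·V(S_1) + (-2)²·V(S_2) + 2·(-0.5)·(-2)·Cov(S_1,S_2)
= 0.25·13 + 4·12.25 + 2·-5.4 = 41.45

41.450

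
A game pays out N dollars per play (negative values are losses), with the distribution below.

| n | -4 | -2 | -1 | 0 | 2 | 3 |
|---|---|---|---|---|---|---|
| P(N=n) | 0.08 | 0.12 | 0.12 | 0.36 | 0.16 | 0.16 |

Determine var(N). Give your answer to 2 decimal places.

E[N] = (-4)(0.08) + (-2)(0.12) + (-1)(0.12) + (0)(0.36) + (2)(0.16) + (3)(0.16) = 0.12
E[N²] = (-4)²(0.08) + (-2)²(0.12) + (-1)²(0.12) + (0)²(0.36) + (2)²(0.16) + (3)²(0.16) = 3.96
var(N) = E[N²] − (E[N])² = 3.96 − (0.12)² = 3.9456

3.95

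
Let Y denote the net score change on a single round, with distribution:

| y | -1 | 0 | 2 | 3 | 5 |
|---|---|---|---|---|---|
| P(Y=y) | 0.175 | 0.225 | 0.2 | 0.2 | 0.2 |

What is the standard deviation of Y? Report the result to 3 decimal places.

E[Y] = (-1)(0.175) + (0)(0.225) + (2)(0.2) + (3)(0.2) + (5)(0.2) = 1.825
E[Y²] = (-1)²(0.175) + (0)²(0.225) + (2)²(0.2) + (3)²(0.2) + (5)²(0.2) = 7.775
var(Y) = E[Y²] − (E[Y])² = 7.775 − (1.825)² = 4.444375
SD(Y) = √4.444375 ≈ 2.108

2.108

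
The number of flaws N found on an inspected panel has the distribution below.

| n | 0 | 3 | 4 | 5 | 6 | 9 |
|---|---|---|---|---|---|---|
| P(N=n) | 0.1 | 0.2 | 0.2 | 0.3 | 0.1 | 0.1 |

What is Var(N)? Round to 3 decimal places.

E[N] = (0)(0.1) + (3)(0.2) + (4)(0.2) + (5)(0.3) + (6)(0.1) + (9)(0.1) = 4.4
E[N²] = (0)²(0.1) + (3)²(0.2) + (4)²(0.2) + (5)²(0.3) + (6)²(0.1) + (9)²(0.1) = 24.2
Var(N) = E[N²] − (E[N])² = 24.2 − (4.4)² = 4.84

4.840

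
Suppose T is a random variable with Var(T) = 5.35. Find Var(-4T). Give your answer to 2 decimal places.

Var(-4T) = (-4)²·Var(T) = 16·5.35 = 85.6

85.60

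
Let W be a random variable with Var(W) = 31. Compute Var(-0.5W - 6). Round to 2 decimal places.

7.75

Var(-0.5W - 6) = (-0.5)²·Var(W) = 0.25·31 = 7.75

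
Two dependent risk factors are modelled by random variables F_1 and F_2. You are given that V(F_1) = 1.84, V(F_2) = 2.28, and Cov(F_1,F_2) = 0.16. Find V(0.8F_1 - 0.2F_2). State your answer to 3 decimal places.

V(0.8F_1 - 0.2F_2) = (0.8)²·V(F_1) + (-0.2)²·V(F_2) + 2·(0.8)·(-0.2)·Cov(F_1,F_2)
= 0.64·1.84 + 0.04·2.28 + -0.32·0.16 = 1.2176

1.218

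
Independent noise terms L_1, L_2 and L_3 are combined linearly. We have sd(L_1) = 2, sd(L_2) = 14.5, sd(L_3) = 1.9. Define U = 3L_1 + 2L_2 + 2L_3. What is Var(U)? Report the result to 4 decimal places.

891.4400

Var(L_1) = 4, Var(L_2) = 210.25, Var(L_3) = 3.61
By independence, Var(U) = (3)²Var(L_1) + (2)²Var(L_2) + (2)²Var(L_3)
= (3)²·4 + (2)²·210.25 + (2)²·3.61 = 891.44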